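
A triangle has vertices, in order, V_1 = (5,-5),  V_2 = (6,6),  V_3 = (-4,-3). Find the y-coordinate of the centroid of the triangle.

-2/3

Apply the shoelace (surveyor's) formula. First the cross-terms c_i = x_i·y_{i+1} − x_{i+1}·y_i:
  60, 6, 35  ⇒  2A = 101, A = 50.5.
Then Σ (y_i + y_{i+1})·c_i = -202, so ȳ = -202 / (6·50.5) = -2/3.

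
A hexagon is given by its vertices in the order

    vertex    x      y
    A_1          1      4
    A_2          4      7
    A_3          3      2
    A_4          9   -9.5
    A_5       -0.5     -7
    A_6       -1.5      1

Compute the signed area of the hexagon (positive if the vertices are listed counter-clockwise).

-77.125

Apply the shoelace formula: 2A = Σ (x_i·y_{i+1} − x_{i+1}·y_i), indices taken mod 6.
Σ = (-9) + (-13) + (-46.5) + (-67.75) + (-11) + (-7) = -154.25
Signed area = Σ/2 = -77.125 (negative ⇒ clockwise traversal).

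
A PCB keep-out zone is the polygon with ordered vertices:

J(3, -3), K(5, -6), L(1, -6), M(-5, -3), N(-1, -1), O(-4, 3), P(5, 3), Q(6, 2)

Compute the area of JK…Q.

Apply the shoelace formula: 2A = Σ (x_i·y_{i+1} − x_{i+1}·y_i), indices taken mod 8.
Cross-terms: -3, -24, -33, 2, -7, -27, -8, -24  ⇒  Σ = -124
Area = |Σ|/2 = 62.

62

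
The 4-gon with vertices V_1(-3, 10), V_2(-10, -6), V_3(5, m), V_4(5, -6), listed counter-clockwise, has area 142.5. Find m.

-9

The doubled signed area Σ (x_i y_{i+1} − x_{i+1} y_i) is linear in m.
With m=0 it equals 150; the coefficient of m is -15 (from the two edges through V_3).
So -15·m + 150 = 2·142.5 = 285 ⇒ m = -9.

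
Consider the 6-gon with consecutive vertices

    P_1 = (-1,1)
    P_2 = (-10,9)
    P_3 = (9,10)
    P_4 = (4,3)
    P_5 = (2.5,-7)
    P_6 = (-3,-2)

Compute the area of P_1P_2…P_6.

Apply the surveyor's formula: 2A = Σ (x_i·y_{i+1} − x_{i+1}·y_i), indices taken mod 6.
Σ = (1) + (-181) + (-13) + (-35.5) + (-26) + (-5) = -259.5
Area = |Σ|/2 = 129.75.

129.75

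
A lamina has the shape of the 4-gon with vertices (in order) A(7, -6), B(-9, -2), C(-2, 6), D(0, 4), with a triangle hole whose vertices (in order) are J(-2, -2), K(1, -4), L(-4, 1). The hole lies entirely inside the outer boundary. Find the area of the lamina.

78.5

Outer boundary:
Apply the shoelace (surveyor's) formula: 2A = Σ (x_i·y_{i+1} − x_{i+1}·y_i), indices taken mod 4.
Σ = (-68) + (-58) + (-8) + (-28) = -162
Area = |Σ|/2 = 81.
Hole:
Apply the shoelace (surveyor's) formula: 2A = Σ (x_i·y_{i+1} − x_{i+1}·y_i), indices taken mod 3.
Σ = (10) + (-15) + (10) = 5
Area = |Σ|/2 = 2.5.
Net area = 81 − 2.5 = 78.5.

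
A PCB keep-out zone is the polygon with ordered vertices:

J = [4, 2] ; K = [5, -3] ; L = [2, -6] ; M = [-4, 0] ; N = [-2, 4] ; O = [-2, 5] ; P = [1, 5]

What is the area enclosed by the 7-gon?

60.5

Apply the shoelace (surveyor's) formula: 2A = Σ (x_i·y_{i+1} − x_{i+1}·y_i), indices taken mod 7.
Σ = (-22) + (-24) + (-24) + (-16) + (-2) + (-15) + (-18) = -121
Area = |Σ|/2 = 60.5.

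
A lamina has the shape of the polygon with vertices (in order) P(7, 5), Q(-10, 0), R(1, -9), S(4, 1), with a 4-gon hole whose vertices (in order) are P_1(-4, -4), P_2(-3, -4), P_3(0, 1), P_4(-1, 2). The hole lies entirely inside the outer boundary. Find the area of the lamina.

Outer boundary:
Σ = (50) + (90) + (37) + (13) = 190
Area = |Σ|/2 = 95.
Hole:
Σ = (4) + (-3) + (1) + (12) = 14
Area = |Σ|/2 = 7.
Net area = 95 − 7 = 88.

88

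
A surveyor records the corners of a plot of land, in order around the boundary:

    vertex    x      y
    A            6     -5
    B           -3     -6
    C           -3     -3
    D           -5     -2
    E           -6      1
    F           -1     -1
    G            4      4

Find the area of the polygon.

Apply the surveyor's formula: 2A = Σ (x_i·y_{i+1} − x_{i+1}·y_i), indices taken mod 7.
Σ = (-51) + (-9) + (-9) + (-17) + (7) + (0) + (-44) = -123
Area = |Σ|/2 = 61.5.

61.5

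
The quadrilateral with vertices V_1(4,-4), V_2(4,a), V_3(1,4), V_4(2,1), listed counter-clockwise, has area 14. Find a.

5

The doubled signed area Σ (x_i y_{i+1} − x_{i+1} y_i) is linear in a.
With a=0 it equals 13; the coefficient of a is 3 (from the two edges through V_2).
So 3·a + 13 = 2·14 = 28 ⇒ a = 5.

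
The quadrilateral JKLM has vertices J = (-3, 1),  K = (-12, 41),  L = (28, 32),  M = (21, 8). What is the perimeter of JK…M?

132

|JK| = √((-9)² + (40)²) = √1681 = 41
|KL| = √((40)² + (-9)²) = √1681 = 41
|LM| = √((-7)² + (-24)²) = √625 = 25
|MJ| = √((-24)² + (-7)²) = √625 = 25
Perimeter = 41 + 41 + 25 + 25 = 132.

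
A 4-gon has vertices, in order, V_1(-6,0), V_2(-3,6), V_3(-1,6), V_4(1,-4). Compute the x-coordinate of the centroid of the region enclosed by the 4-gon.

-82/37

Apply the surveyor's formula. First the cross-terms c_i = x_i·y_{i+1} − x_{i+1}·y_i:
  -36, -12, -2, -24  ⇒  2A = -74, A = -37.
Then Σ (x_i + x_{i+1})·c_i = 492, so x̄ = 492 / (6·(-37)) = -82/37.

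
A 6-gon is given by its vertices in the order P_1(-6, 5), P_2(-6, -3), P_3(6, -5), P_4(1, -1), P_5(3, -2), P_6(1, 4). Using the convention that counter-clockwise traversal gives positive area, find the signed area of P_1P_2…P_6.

69.5

Apply the surveyor's formula: 2A = Σ (x_i·y_{i+1} − x_{i+1}·y_i), indices taken mod 6.
Σ = (48) + (48) + (-1) + (1) + (14) + (29) = 139
Signed area = Σ/2 = 69.5 (positive ⇒ counter-clockwise traversal).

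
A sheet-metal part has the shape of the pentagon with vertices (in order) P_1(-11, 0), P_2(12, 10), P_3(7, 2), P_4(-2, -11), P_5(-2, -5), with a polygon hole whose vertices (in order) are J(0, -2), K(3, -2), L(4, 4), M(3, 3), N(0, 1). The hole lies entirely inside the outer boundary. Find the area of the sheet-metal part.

Outer boundary:
Apply the surveyor's formula: 2A = Σ (x_i·y_{i+1} − x_{i+1}·y_i), indices taken mod 5.
Σ = (-110) + (-46) + (-73) + (-12) + (-55) = -296
Area = |Σ|/2 = 148.
Hole:
Apply the surveyor's formula: 2A = Σ (x_i·y_{i+1} − x_{i+1}·y_i), indices taken mod 5.
Σ = (6) + (20) + (0) + (3) + (0) = 29
Area = |Σ|/2 = 14.5.
Net area = 148 − 14.5 = 133.5.

133.5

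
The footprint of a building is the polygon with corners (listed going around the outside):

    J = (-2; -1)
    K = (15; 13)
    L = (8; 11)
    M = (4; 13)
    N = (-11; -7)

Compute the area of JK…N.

Apply Gauss's area formula: 2A = Σ (x_i·y_{i+1} − x_{i+1}·y_i), indices taken mod 5.
J→K: (-2)(13) − (15)(-1) = -11
K→L: (15)(11) − (8)(13) = 61
L→M: (8)(13) − (4)(11) = 60
M→N: (4)(-7) − (-11)(13) = 115
N→J: (-11)(-1) − (-2)(-7) = -3
Σ = 222
Area = |Σ|/2 = 111.

111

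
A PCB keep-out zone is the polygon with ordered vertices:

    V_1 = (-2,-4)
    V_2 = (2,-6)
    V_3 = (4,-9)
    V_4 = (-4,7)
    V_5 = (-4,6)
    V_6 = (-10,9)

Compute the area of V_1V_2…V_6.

V_1→V_2: (-2)(-6) − (2)(-4) = 20
V_2→V_3: (2)(-9) − (4)(-6) = 6
V_3→V_4: (4)(7) − (-4)(-9) = -8
V_4→V_5: (-4)(6) − (-4)(7) = 4
V_5→V_6: (-4)(9) − (-10)(6) = 24
V_6→V_1: (-10)(-4) − (-2)(9) = 58
Σ = 104
Area = |Σ|/2 = 52.

52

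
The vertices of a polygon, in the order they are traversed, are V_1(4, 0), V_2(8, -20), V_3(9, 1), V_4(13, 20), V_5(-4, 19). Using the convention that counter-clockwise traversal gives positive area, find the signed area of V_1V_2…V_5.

263

V_1→V_2: (4)(-20) − (8)(0) = -80
V_2→V_3: (8)(1) − (9)(-20) = 188
V_3→V_4: (9)(20) − (13)(1) = 167
V_4→V_5: (13)(19) − (-4)(20) = 327
V_5→V_1: (-4)(0) − (4)(19) = -76
Σ = 526
Signed area = Σ/2 = 263 (positive ⇒ counter-clockwise traversal).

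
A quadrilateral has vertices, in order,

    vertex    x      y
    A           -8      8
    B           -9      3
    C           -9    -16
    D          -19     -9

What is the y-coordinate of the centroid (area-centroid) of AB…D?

Apply Gauss's area formula. First the cross-terms c_i = x_i·y_{i+1} − x_{i+1}·y_i:
  48, 171, -223, -224  ⇒  2A = -228, A = -114.
Then Σ (y_i + y_{i+1})·c_i = 4104, so ȳ = 4104 / (6·(-114)) = -6.

-6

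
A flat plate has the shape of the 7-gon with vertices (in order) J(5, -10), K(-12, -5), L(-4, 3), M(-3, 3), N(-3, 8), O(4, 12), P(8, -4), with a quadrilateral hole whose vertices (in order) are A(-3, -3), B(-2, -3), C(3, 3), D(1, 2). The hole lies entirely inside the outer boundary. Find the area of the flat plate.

223.5

Outer boundary:
Apply Gauss's area formula: 2A = Σ (x_i·y_{i+1} − x_{i+1}·y_i), indices taken mod 7.
Σ = (-145) + (-56) + (-3) + (-15) + (-68) + (-112) + (-60) = -459
Area = |Σ|/2 = 229.5.
Hole:
Apply the shoelace formula: 2A = Σ (x_i·y_{i+1} − x_{i+1}·y_i), indices taken mod 4.
Σ = (3) + (3) + (3) + (3) = 12
Area = |Σ|/2 = 6.
Net area = 229.5 − 6 = 223.5.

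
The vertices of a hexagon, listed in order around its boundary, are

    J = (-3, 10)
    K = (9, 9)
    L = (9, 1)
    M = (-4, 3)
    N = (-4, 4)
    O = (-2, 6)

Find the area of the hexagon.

90

Apply Gauss's area formula: 2A = Σ (x_i·y_{i+1} − x_{i+1}·y_i), indices taken mod 6.
Σ = (-117) + (-72) + (31) + (-4) + (-16) + (-2) = -180
Area = |Σ|/2 = 90.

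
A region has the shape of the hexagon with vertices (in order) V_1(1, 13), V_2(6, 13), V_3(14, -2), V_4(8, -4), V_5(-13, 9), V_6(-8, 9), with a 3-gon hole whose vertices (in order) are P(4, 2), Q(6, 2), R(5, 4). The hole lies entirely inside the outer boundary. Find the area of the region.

Outer boundary:
Apply the shoelace (surveyor's) formula: 2A = Σ (x_i·y_{i+1} − x_{i+1}·y_i), indices taken mod 6.
Σ = (-65) + (-194) + (-40) + (20) + (-45) + (-113) = -437
Area = |Σ|/2 = 218.5.
Hole:
Σ = (-4) + (14) + (-6) = 4
Area = |Σ|/2 = 2.
Net area = 218.5 − 2 = 216.5.

216.5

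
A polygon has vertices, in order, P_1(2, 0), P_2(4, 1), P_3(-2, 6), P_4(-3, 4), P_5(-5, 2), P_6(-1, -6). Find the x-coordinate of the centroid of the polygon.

-139/144

Apply the shoelace (surveyor's) formula. First the cross-terms c_i = x_i·y_{i+1} − x_{i+1}·y_i:
  2, 26, 10, 14, 32, 12  ⇒  2A = 96, A = 48.
Then Σ (x_i + x_{i+1})·c_i = -278, so x̄ = -278 / (6·48) = -139/144.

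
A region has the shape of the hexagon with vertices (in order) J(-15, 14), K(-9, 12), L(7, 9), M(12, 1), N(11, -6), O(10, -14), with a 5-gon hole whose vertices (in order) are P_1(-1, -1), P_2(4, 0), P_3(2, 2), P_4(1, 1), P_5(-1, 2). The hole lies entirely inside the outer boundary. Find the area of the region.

274.5

Outer boundary:
Σ = (-54) + (-165) + (-101) + (-83) + (-94) + (-70) = -567
Area = |Σ|/2 = 283.5.
Hole:
Σ = (4) + (8) + (0) + (3) + (3) = 18
Area = |Σ|/2 = 9.
Net area = 283.5 − 9 = 274.5.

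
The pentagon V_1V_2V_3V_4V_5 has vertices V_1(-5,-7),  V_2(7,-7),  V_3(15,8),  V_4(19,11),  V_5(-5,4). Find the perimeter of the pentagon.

|V_1V_2| = √((12)² + (0)²) = √144 = 12
|V_2V_3| = √((8)² + (15)²) = √289 = 17
|V_3V_4| = √((4)² + (3)²) = √25 = 5
|V_4V_5| = √((-24)² + (-7)²) = √625 = 25
|V_5V_1| = √((0)² + (-11)²) = √121 = 11
Perimeter = 12 + 17 + 5 + 25 + 11 = 70.

70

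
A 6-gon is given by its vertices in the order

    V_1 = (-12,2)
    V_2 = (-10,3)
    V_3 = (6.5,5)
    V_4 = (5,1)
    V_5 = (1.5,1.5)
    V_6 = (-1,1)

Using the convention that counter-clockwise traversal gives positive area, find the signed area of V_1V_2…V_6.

V_1→V_2: (-12)(3) − (-10)(2) = -16
V_2→V_3: (-10)(5) − (6.5)(3) = -69.5
V_3→V_4: (6.5)(1) − (5)(5) = -18.5
V_4→V_5: (5)(1.5) − (1.5)(1) = 6
V_5→V_6: (1.5)(1) − (-1)(1.5) = 3
V_6→V_1: (-1)(2) − (-12)(1) = 10
Σ = -85
Signed area = Σ/2 = -42.5 (negative ⇒ clockwise traversal).

-42.5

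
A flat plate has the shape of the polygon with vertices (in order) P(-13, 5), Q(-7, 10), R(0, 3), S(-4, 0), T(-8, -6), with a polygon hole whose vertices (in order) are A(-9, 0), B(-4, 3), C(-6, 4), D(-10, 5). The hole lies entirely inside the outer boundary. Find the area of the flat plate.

84

Outer boundary:
Apply the surveyor's formula: 2A = Σ (x_i·y_{i+1} − x_{i+1}·y_i), indices taken mod 5.
Σ = (-95) + (-21) + (12) + (24) + (-118) = -198
Area = |Σ|/2 = 99.
Hole:
Apply Gauss's area formula: 2A = Σ (x_i·y_{i+1} − x_{i+1}·y_i), indices taken mod 4.
A→B: (-9)(3) − (-4)(0) = -27
B→C: (-4)(4) − (-6)(3) = 2
C→D: (-6)(5) − (-10)(4) = 10
D→A: (-10)(0) − (-9)(5) = 45
Σ = 30
Area = |Σ|/2 = 15.
Net area = 99 − 15 = 84.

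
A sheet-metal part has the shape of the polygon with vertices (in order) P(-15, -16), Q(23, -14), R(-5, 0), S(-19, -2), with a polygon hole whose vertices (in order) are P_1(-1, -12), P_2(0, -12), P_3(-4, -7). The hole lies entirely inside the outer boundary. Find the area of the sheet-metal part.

Outer boundary:
Apply the surveyor's formula: 2A = Σ (x_i·y_{i+1} − x_{i+1}·y_i), indices taken mod 4.
Σ = (578) + (-70) + (10) + (274) = 792
Area = |Σ|/2 = 396.
Hole:
Apply Gauss's area formula: 2A = Σ (x_i·y_{i+1} − x_{i+1}·y_i), indices taken mod 3.
Σ = (12) + (-48) + (41) = 5
Area = |Σ|/2 = 2.5.
Net area = 396 − 2.5 = 393.5.

393.5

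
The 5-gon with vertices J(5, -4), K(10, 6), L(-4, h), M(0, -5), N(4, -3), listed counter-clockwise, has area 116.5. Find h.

10

Write out the shoelace sum; only the two edges meeting at L involve h:
2·Area = [(10·h − (-4)·6) + ((-4)·(-5) − 0·h)] + 89
       = 10·h + 133 = 233
⇒ h = 10.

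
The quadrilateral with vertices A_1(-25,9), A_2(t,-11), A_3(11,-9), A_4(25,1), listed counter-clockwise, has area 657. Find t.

-24

The doubled signed area Σ (x_i y_{i+1} − x_{i+1} y_i) is linear in t.
With t=0 it equals 882; the coefficient of t is -18 (from the two edges through A_2).
So -18·t + 882 = 2·657 = 1314 ⇒ t = -24.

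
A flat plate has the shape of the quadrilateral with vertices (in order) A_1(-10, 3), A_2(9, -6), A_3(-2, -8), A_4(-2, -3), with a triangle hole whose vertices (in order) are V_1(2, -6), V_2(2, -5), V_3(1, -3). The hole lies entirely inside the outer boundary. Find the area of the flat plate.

48

Outer boundary:
Apply the shoelace formula: 2A = Σ (x_i·y_{i+1} − x_{i+1}·y_i), indices taken mod 4.
A_1→A_2: (-10)(-6) − (9)(3) = 33
A_2→A_3: (9)(-8) − (-2)(-6) = -84
A_3→A_4: (-2)(-3) − (-2)(-8) = -10
A_4→A_1: (-2)(3) − (-10)(-3) = -36
Σ = -97
Area = |Σ|/2 = 48.5.
Hole:
Apply the shoelace formula: 2A = Σ (x_i·y_{i+1} − x_{i+1}·y_i), indices taken mod 3.
Σ = (2) + (-1) + (0) = 1
Area = |Σ|/2 = 0.5.
Net area = 48.5 − 0.5 = 48.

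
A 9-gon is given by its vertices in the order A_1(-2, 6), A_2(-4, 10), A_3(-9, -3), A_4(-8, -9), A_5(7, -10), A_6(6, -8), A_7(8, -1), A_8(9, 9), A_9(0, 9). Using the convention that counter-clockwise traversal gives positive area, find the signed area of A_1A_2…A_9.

274

Apply the shoelace (surveyor's) formula: 2A = Σ (x_i·y_{i+1} − x_{i+1}·y_i), indices taken mod 9.
A_1→A_2: (-2)(10) − (-4)(6) = 4
A_2→A_3: (-4)(-3) − (-9)(10) = 102
A_3→A_4: (-9)(-9) − (-8)(-3) = 57
A_4→A_5: (-8)(-10) − (7)(-9) = 143
A_5→A_6: (7)(-8) − (6)(-10) = 4
A_6→A_7: (6)(-1) − (8)(-8) = 58
A_7→A_8: (8)(9) − (9)(-1) = 81
A_8→A_9: (9)(9) − (0)(9) = 81
A_9→A_1: (0)(6) − (-2)(9) = 18
Σ = 548
Signed area = Σ/2 = 274 (positive ⇒ counter-clockwise traversal).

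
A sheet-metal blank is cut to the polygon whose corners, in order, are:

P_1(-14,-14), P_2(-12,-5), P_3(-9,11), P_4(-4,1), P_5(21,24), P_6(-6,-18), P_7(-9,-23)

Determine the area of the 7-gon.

405.5

Apply the shoelace formula: 2A = Σ (x_i·y_{i+1} − x_{i+1}·y_i), indices taken mod 7.
Σ = (-98) + (-177) + (35) + (-117) + (-234) + (-24) + (-196) = -811
Area = |Σ|/2 = 405.5.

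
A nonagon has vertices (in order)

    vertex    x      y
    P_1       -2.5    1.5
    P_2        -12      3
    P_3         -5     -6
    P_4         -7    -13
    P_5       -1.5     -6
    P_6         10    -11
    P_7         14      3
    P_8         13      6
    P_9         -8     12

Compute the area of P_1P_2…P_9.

335.25

Apply the shoelace formula: 2A = Σ (x_i·y_{i+1} − x_{i+1}·y_i), indices taken mod 9.
Σ = (10.5) + (87) + (23) + (22.5) + (76.5) + (184) + (45) + (204) + (18) = 670.5
Area = |Σ|/2 = 335.25.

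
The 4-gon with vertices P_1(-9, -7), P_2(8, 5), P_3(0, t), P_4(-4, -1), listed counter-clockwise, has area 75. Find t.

Write out the shoelace sum; only the two edges meeting at P_3 involve t:
2·Area = [(8·t − 0·5) + (0·(-1) − (-4)·t)] + 30
       = 12·t + 30 = 150
⇒ t = 10.

10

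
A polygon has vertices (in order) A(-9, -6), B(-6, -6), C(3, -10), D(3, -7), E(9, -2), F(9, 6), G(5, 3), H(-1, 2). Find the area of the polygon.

134

Apply the shoelace (surveyor's) formula: 2A = Σ (x_i·y_{i+1} − x_{i+1}·y_i), indices taken mod 8.
Σ = (18) + (78) + (9) + (57) + (72) + (-3) + (13) + (24) = 268
Area = |Σ|/2 = 134.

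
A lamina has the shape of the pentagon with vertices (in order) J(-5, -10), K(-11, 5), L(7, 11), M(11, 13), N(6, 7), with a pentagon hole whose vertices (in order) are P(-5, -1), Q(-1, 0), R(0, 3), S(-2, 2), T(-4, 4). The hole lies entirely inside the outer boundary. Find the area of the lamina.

160.5

Outer boundary:
Apply the shoelace formula: 2A = Σ (x_i·y_{i+1} − x_{i+1}·y_i), indices taken mod 5.
Cross-terms: -135, -156, -30, -1, -25  ⇒  Σ = -347
Area = |Σ|/2 = 173.5.
Hole:
Cross-terms: -1, -3, 6, 0, 24  ⇒  Σ = 26
Area = |Σ|/2 = 13.
Net area = 173.5 − 13 = 160.5.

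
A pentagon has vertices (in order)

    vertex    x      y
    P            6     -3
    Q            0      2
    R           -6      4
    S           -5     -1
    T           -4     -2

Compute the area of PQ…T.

Apply the surveyor's formula: 2A = Σ (x_i·y_{i+1} − x_{i+1}·y_i), indices taken mod 5.
Σ = (12) + (12) + (26) + (6) + (24) = 80
Area = |Σ|/2 = 40.

40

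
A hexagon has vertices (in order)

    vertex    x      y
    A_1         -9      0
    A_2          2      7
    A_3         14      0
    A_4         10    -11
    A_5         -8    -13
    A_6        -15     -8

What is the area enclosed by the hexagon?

A_1→A_2: (-9)(7) − (2)(0) = -63
A_2→A_3: (2)(0) − (14)(7) = -98
A_3→A_4: (14)(-11) − (10)(0) = -154
A_4→A_5: (10)(-13) − (-8)(-11) = -218
A_5→A_6: (-8)(-8) − (-15)(-13) = -131
A_6→A_1: (-15)(0) − (-9)(-8) = -72
Σ = -736
Area = |Σ|/2 = 368.

368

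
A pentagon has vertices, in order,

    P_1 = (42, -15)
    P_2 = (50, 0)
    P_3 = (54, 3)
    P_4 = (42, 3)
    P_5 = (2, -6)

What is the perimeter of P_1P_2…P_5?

116

|P_1P_2| = √((8)² + (15)²) = √289 = 17
|P_2P_3| = √((4)² + (3)²) = √25 = 5
|P_3P_4| = √((-12)² + (0)²) = √144 = 12
|P_4P_5| = √((-40)² + (-9)²) = √1681 = 41
|P_5P_1| = √((40)² + (-9)²) = √1681 = 41
Perimeter = 17 + 5 + 12 + 41 + 41 = 116.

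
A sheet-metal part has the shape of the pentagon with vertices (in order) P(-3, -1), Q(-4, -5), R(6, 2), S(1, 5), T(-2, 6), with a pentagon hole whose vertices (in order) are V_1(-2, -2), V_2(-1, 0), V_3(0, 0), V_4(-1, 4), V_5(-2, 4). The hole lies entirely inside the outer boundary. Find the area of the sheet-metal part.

41.5

Outer boundary:
P→Q: (-3)(-5) − (-4)(-1) = 11
Q→R: (-4)(2) − (6)(-5) = 22
R→S: (6)(5) − (1)(2) = 28
S→T: (1)(6) − (-2)(5) = 16
T→P: (-2)(-1) − (-3)(6) = 20
Σ = 97
Area = |Σ|/2 = 48.5.
Hole:
Σ = (-2) + (0) + (0) + (4) + (12) = 14
Area = |Σ|/2 = 7.
Net area = 48.5 − 7 = 41.5.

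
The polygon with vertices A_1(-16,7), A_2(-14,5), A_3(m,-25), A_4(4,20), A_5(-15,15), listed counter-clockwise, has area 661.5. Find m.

The doubled signed area Σ (x_i y_{i+1} − x_{i+1} y_i) is linear in m.
With m=0 it equals 963; the coefficient of m is 15 (from the two edges through A_3).
So 15·m + 963 = 2·661.5 = 1323 ⇒ m = 24.

24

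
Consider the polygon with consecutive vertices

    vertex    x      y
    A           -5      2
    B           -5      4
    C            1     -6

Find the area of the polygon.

Cross-terms: -10, 26, -28  ⇒  Σ = -12
Area = |Σ|/2 = 6.

6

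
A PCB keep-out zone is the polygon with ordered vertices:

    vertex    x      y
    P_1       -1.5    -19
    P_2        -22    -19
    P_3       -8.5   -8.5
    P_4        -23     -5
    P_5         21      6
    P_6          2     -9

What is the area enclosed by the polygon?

Apply the shoelace formula: 2A = Σ (x_i·y_{i+1} − x_{i+1}·y_i), indices taken mod 6.
Σ = (-389.5) + (25.5) + (-153) + (-33) + (-201) + (-51.5) = -802.5
Area = |Σ|/2 = 401.25.

401.25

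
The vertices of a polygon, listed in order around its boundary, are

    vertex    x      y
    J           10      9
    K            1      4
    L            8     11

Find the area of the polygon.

Σ = (31) + (-21) + (-38) = -28
Area = |Σ|/2 = 14.

14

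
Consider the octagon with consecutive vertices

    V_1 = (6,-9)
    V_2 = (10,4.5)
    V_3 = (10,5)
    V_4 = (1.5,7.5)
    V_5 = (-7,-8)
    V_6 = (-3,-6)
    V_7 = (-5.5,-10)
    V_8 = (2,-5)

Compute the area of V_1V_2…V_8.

V_1→V_2: (6)(4.5) − (10)(-9) = 117
V_2→V_3: (10)(5) − (10)(4.5) = 5
V_3→V_4: (10)(7.5) − (1.5)(5) = 67.5
V_4→V_5: (1.5)(-8) − (-7)(7.5) = 40.5
V_5→V_6: (-7)(-6) − (-3)(-8) = 18
V_6→V_7: (-3)(-10) − (-5.5)(-6) = -3
V_7→V_8: (-5.5)(-5) − (2)(-10) = 47.5
V_8→V_1: (2)(-9) − (6)(-5) = 12
Σ = 304.5
Area = |Σ|/2 = 152.25.

152.25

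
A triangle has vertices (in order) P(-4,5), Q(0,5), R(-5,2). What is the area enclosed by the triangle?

Apply the shoelace formula: 2A = Σ (x_i·y_{i+1} − x_{i+1}·y_i), indices taken mod 3.
Σ = (-20) + (25) + (-17) = -12
Area = |Σ|/2 = 6.

6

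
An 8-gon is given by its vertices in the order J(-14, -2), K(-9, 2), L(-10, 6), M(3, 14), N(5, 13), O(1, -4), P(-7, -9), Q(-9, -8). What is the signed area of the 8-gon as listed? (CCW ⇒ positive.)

Apply the surveyor's formula: 2A = Σ (x_i·y_{i+1} − x_{i+1}·y_i), indices taken mod 8.
Σ = (-46) + (-34) + (-158) + (-31) + (-33) + (-37) + (-25) + (-94) = -458
Signed area = Σ/2 = -229 (negative ⇒ clockwise traversal).

-229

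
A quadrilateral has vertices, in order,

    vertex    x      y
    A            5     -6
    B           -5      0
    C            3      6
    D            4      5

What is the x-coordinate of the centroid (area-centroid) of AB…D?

74/59

Apply the shoelace (surveyor's) formula. First the cross-terms c_i = x_i·y_{i+1} − x_{i+1}·y_i:
  -30, -30, -9, -49  ⇒  2A = -118, A = -59.
Then Σ (x_i + x_{i+1})·c_i = -444, so x̄ = -444 / (6·(-59)) = 74/59.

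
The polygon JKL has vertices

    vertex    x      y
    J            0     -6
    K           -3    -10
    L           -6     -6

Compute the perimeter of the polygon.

16

|JK| = √((-3)² + (-4)²) = √25 = 5
|KL| = √((-3)² + (4)²) = √25 = 5
|LJ| = √((6)² + (0)²) = √36 = 6
Perimeter = 5 + 5 + 6 = 16.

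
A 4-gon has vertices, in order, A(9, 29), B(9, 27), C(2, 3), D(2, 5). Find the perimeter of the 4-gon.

|AB| = √((0)² + (-2)²) = √4 = 2
|BC| = √((-7)² + (-24)²) = √625 = 25
|CD| = √((0)² + (2)²) = √4 = 2
|DA| = √((7)² + (24)²) = √625 = 25
Perimeter = 2 + 25 + 2 + 25 = 54.

54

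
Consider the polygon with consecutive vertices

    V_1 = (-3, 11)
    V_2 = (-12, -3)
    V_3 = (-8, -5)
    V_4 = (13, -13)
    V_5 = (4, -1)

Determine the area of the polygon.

213

Apply the surveyor's formula: 2A = Σ (x_i·y_{i+1} − x_{i+1}·y_i), indices taken mod 5.
V_1→V_2: (-3)(-3) − (-12)(11) = 141
V_2→V_3: (-12)(-5) − (-8)(-3) = 36
V_3→V_4: (-8)(-13) − (13)(-5) = 169
V_4→V_5: (13)(-1) − (4)(-13) = 39
V_5→V_1: (4)(11) − (-3)(-1) = 41
Σ = 426
Area = |Σ|/2 = 213.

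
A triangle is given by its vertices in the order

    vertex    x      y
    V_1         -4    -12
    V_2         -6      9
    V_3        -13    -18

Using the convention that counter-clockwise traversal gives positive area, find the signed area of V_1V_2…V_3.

100.5

Apply the shoelace (surveyor's) formula: 2A = Σ (x_i·y_{i+1} − x_{i+1}·y_i), indices taken mod 3.
V_1→V_2: (-4)(9) − (-6)(-12) = -108
V_2→V_3: (-6)(-18) − (-13)(9) = 225
V_3→V_1: (-13)(-12) − (-4)(-18) = 84
Σ = 201
Signed area = Σ/2 = 100.5 (positive ⇒ counter-clockwise traversal).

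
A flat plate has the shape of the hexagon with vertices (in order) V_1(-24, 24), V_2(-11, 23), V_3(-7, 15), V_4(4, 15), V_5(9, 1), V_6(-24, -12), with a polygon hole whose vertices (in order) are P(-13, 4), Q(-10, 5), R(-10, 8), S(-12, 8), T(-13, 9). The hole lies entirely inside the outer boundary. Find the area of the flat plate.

Outer boundary:
Σ = (-288) + (-4) + (-165) + (-131) + (-84) + (-864) = -1536
Area = |Σ|/2 = 768.
Hole:
Apply the shoelace (surveyor's) formula: 2A = Σ (x_i·y_{i+1} − x_{i+1}·y_i), indices taken mod 5.
Σ = (-25) + (-30) + (16) + (-4) + (65) = 22
Area = |Σ|/2 = 11.
Net area = 768 − 11 = 757.

757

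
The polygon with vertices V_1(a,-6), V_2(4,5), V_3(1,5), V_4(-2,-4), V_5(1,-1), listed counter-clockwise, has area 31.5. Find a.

The doubled signed area Σ (x_i y_{i+1} − x_{i+1} y_i) is linear in a.
With a=0 it equals 45; the coefficient of a is 6 (from the two edges through V_1).
So 6·a + 45 = 2·31.5 = 63 ⇒ a = 3.

3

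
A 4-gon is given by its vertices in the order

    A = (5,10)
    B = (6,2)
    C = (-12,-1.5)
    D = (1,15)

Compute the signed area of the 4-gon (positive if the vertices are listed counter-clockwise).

Σ = (-50) + (15) + (-178.5) + (-65) = -278.5
Signed area = Σ/2 = -139.25 (negative ⇒ clockwise traversal).

-139.25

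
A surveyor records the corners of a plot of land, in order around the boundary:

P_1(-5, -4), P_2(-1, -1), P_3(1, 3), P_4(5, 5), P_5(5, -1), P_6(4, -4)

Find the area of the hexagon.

46.5

Cross-terms: 1, -2, -10, -30, -16, -36  ⇒  Σ = -93
Area = |Σ|/2 = 46.5.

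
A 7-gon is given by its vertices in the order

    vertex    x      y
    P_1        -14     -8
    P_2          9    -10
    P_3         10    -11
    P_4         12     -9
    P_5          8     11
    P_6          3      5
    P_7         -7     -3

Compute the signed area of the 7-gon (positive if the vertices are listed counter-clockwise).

Σ = (212) + (1) + (42) + (204) + (7) + (26) + (14) = 506
Signed area = Σ/2 = 253 (positive ⇒ counter-clockwise traversal).

253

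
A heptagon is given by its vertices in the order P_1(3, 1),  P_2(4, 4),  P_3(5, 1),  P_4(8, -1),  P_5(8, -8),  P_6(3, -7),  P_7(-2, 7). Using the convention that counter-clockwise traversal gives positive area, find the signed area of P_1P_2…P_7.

Apply the surveyor's formula: 2A = Σ (x_i·y_{i+1} − x_{i+1}·y_i), indices taken mod 7.
Σ = (8) + (-16) + (-13) + (-56) + (-32) + (7) + (-23) = -125
Signed area = Σ/2 = -62.5 (negative ⇒ clockwise traversal).

-62.5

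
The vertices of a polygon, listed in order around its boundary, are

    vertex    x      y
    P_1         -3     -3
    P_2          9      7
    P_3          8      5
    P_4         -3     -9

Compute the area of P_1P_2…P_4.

Apply the shoelace (surveyor's) formula: 2A = Σ (x_i·y_{i+1} − x_{i+1}·y_i), indices taken mod 4.
Cross-terms: 6, -11, -57, -18  ⇒  Σ = -80
Area = |Σ|/2 = 40.

40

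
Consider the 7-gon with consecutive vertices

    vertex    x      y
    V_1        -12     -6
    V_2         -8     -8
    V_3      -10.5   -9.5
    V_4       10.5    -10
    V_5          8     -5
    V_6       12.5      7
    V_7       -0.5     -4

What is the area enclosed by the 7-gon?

V_1→V_2: (-12)(-8) − (-8)(-6) = 48
V_2→V_3: (-8)(-9.5) − (-10.5)(-8) = -8
V_3→V_4: (-10.5)(-10) − (10.5)(-9.5) = 204.75
V_4→V_5: (10.5)(-5) − (8)(-10) = 27.5
V_5→V_6: (8)(7) − (12.5)(-5) = 118.5
V_6→V_7: (12.5)(-4) − (-0.5)(7) = -46.5
V_7→V_1: (-0.5)(-6) − (-12)(-4) = -45
Σ = 299.25
Area = |Σ|/2 = 149.625.

149.625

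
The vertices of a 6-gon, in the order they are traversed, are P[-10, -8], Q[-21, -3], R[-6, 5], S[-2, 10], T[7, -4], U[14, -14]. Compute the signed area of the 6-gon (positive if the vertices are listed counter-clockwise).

-333.5

Σ = (-138) + (-123) + (-50) + (-62) + (-42) + (-252) = -667
Signed area = Σ/2 = -333.5 (negative ⇒ clockwise traversal).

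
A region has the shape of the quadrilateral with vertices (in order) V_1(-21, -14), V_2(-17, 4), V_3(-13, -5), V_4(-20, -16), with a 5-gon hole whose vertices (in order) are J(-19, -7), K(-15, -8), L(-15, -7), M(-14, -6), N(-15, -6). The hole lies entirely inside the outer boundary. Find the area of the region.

Outer boundary:
Cross-terms: -322, 137, 108, -56  ⇒  Σ = -133
Area = |Σ|/2 = 66.5.
Hole:
Σ = (47) + (-15) + (-8) + (-6) + (-9) = 9
Area = |Σ|/2 = 4.5.
Net area = 66.5 − 4.5 = 62.

62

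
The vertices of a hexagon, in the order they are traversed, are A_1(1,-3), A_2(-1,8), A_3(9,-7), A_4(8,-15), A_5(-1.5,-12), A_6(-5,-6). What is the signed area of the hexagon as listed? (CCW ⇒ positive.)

Apply the shoelace (surveyor's) formula: 2A = Σ (x_i·y_{i+1} − x_{i+1}·y_i), indices taken mod 6.
A_1→A_2: (1)(8) − (-1)(-3) = 5
A_2→A_3: (-1)(-7) − (9)(8) = -65
A_3→A_4: (9)(-15) − (8)(-7) = -79
A_4→A_5: (8)(-12) − (-1.5)(-15) = -118.5
A_5→A_6: (-1.5)(-6) − (-5)(-12) = -51
A_6→A_1: (-5)(-3) − (1)(-6) = 21
Σ = -287.5
Signed area = Σ/2 = -143.75 (negative ⇒ clockwise traversal).

-143.75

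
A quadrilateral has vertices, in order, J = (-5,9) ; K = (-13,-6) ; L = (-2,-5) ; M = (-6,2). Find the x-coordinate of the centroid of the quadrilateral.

-895/122

Apply the shoelace formula. First the cross-terms c_i = x_i·y_{i+1} − x_{i+1}·y_i:
  147, 53, -34, -44  ⇒  2A = 122, A = 61.
Then Σ (x_i + x_{i+1})·c_i = -2685, so x̄ = -2685 / (6·61) = -895/122.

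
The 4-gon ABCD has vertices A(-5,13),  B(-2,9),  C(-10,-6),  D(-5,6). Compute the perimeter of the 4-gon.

42

|AB| = √((3)² + (-4)²) = √25 = 5
|BC| = √((-8)² + (-15)²) = √289 = 17
|CD| = √((5)² + (12)²) = √169 = 13
|DA| = √((0)² + (7)²) = √49 = 7
Perimeter = 5 + 17 + 13 + 7 = 42.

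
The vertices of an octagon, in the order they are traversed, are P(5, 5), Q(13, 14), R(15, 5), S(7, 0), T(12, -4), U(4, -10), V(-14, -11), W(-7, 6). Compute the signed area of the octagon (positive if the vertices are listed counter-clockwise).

Σ = (5) + (-145) + (-35) + (-28) + (-104) + (-184) + (-161) + (-65) = -717
Signed area = Σ/2 = -358.5 (negative ⇒ clockwise traversal).

-358.5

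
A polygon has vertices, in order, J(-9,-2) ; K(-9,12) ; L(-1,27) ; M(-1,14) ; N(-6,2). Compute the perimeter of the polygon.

|JK| = √((0)² + (14)²) = √196 = 14
|KL| = √((8)² + (15)²) = √289 = 17
|LM| = √((0)² + (-13)²) = √169 = 13
|MN| = √((-5)² + (-12)²) = √169 = 13
|NJ| = √((-3)² + (-4)²) = √25 = 5
Perimeter = 14 + 17 + 13 + 13 + 5 = 62.

62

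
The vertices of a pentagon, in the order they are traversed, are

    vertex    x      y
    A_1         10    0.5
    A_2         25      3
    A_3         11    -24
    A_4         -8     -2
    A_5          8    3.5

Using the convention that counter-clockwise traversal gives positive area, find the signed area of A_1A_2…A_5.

Apply the surveyor's formula: 2A = Σ (x_i·y_{i+1} − x_{i+1}·y_i), indices taken mod 5.
Σ = (17.5) + (-633) + (-214) + (-12) + (-31) = -872.5
Signed area = Σ/2 = -436.25 (negative ⇒ clockwise traversal).

-436.25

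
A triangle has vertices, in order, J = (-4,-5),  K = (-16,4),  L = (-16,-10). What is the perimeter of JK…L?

42

|JK| = √((-12)² + (9)²) = √225 = 15
|KL| = √((0)² + (-14)²) = √196 = 14
|LJ| = √((12)² + (5)²) = √169 = 13
Perimeter = 15 + 14 + 13 = 42.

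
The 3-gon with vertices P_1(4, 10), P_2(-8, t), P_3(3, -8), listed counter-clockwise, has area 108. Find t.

Write out the shoelace sum; only the two edges meeting at P_2 involve t:
2·Area = [(4·t − (-8)·10) + ((-8)·(-8) − 3·t)] + 62
       = 1·t + 206 = 216
⇒ t = 10.

10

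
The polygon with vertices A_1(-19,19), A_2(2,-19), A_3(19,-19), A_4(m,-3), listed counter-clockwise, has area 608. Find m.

The doubled signed area Σ (x_i y_{i+1} − x_{i+1} y_i) is linear in m.
With m=0 it equals 532; the coefficient of m is 38 (from the two edges through A_4).
So 38·m + 532 = 2·608 = 1216 ⇒ m = 18.

18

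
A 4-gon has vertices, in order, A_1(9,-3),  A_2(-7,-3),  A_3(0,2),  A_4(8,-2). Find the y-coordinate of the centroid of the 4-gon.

Apply the shoelace formula. First the cross-terms c_i = x_i·y_{i+1} − x_{i+1}·y_i:
  -48, -14, -16, -6  ⇒  2A = -84, A = -42.
Then Σ (y_i + y_{i+1})·c_i = 332, so ȳ = 332 / (6·(-42)) = -83/63.

-83/63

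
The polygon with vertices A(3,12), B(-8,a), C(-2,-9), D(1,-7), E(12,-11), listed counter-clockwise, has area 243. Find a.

The doubled signed area Σ (x_i y_{i+1} − x_{i+1} y_i) is linear in a.
With a=0 it equals 441; the coefficient of a is 5 (from the two edges through B).
So 5·a + 441 = 2·243 = 486 ⇒ a = 9.

9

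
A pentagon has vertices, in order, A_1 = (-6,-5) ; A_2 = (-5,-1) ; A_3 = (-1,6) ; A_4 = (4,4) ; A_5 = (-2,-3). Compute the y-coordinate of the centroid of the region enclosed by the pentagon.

Apply the shoelace formula. First the cross-terms c_i = x_i·y_{i+1} − x_{i+1}·y_i:
  -19, -31, -28, -4, -8  ⇒  2A = -90, A = -45.
Then Σ (y_i + y_{i+1})·c_i = -261, so ȳ = -261 / (6·(-45)) = 29/30.

29/30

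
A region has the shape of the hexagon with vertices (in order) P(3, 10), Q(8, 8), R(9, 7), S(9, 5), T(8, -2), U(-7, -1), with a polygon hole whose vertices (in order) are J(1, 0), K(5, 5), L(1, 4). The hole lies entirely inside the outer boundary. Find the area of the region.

Outer boundary:
P→Q: (3)(8) − (8)(10) = -56
Q→R: (8)(7) − (9)(8) = -16
R→S: (9)(5) − (9)(7) = -18
S→T: (9)(-2) − (8)(5) = -58
T→U: (8)(-1) − (-7)(-2) = -22
U→P: (-7)(10) − (3)(-1) = -67
Σ = -237
Area = |Σ|/2 = 118.5.
Hole:
Apply the shoelace (surveyor's) formula: 2A = Σ (x_i·y_{i+1} − x_{i+1}·y_i), indices taken mod 3.
J→K: (1)(5) − (5)(0) = 5
K→L: (5)(4) − (1)(5) = 15
L→J: (1)(0) − (1)(4) = -4
Σ = 16
Area = |Σ|/2 = 8.
Net area = 118.5 − 8 = 110.5.

110.5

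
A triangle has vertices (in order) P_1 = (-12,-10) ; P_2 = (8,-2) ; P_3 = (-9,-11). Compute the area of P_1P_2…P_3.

Σ = (104) + (-106) + (-42) = -44
Area = |Σ|/2 = 22.

22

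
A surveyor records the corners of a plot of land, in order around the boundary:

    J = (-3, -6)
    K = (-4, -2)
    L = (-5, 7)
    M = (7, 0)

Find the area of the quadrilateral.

73.5

J→K: (-3)(-2) − (-4)(-6) = -18
K→L: (-4)(7) − (-5)(-2) = -38
L→M: (-5)(0) − (7)(7) = -49
M→J: (7)(-6) − (-3)(0) = -42
Σ = -147
Area = |Σ|/2 = 73.5.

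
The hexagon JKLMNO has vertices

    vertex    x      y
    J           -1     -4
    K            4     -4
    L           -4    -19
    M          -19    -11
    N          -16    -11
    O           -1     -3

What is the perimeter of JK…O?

|JK| = √((5)² + (0)²) = √25 = 5
|KL| = √((-8)² + (-15)²) = √289 = 17
|LM| = √((-15)² + (8)²) = √289 = 17
|MN| = √((3)² + (0)²) = √9 = 3
|NO| = √((15)² + (8)²) = √289 = 17
|OJ| = √((0)² + (-1)²) = √1 = 1
Perimeter = 5 + 17 + 17 + 3 + 17 + 1 = 60.

60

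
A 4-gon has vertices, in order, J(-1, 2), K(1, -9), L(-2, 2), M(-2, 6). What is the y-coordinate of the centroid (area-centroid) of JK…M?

-1/3

Apply the surveyor's formula. First the cross-terms c_i = x_i·y_{i+1} − x_{i+1}·y_i:
  7, -16, -8, 2  ⇒  2A = -15, A = -7.5.
Then Σ (y_i + y_{i+1})·c_i = 15, so ȳ = 15 / (6·(-7.5)) = -1/3.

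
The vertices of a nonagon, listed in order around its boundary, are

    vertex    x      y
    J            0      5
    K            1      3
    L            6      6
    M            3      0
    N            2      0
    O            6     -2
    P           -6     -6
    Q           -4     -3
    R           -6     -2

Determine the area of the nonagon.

Apply the shoelace formula: 2A = Σ (x_i·y_{i+1} − x_{i+1}·y_i), indices taken mod 9.
J→K: (0)(3) − (1)(5) = -5
K→L: (1)(6) − (6)(3) = -12
L→M: (6)(0) − (3)(6) = -18
M→N: (3)(0) − (2)(0) = 0
N→O: (2)(-2) − (6)(0) = -4
O→P: (6)(-6) − (-6)(-2) = -48
P→Q: (-6)(-3) − (-4)(-6) = -6
Q→R: (-4)(-2) − (-6)(-3) = -10
R→J: (-6)(5) − (0)(-2) = -30
Σ = -133
Area = |Σ|/2 = 66.5.

66.5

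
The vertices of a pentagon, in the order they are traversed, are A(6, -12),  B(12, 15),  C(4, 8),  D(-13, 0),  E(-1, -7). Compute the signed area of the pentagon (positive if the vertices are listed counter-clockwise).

259.5

Apply Gauss's area formula: 2A = Σ (x_i·y_{i+1} − x_{i+1}·y_i), indices taken mod 5.
Cross-terms: 234, 36, 104, 91, 54  ⇒  Σ = 519
Signed area = Σ/2 = 259.5 (positive ⇒ counter-clockwise traversal).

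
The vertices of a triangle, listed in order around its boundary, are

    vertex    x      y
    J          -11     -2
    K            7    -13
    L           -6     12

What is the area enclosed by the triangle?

153.5

Apply the surveyor's formula: 2A = Σ (x_i·y_{i+1} − x_{i+1}·y_i), indices taken mod 3.
Σ = (157) + (6) + (144) = 307
Area = |Σ|/2 = 153.5.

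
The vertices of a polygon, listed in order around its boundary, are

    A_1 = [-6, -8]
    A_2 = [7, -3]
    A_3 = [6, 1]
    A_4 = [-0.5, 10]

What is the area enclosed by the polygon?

111.75

Σ = (74) + (25) + (60.5) + (64) = 223.5
Area = |Σ|/2 = 111.75.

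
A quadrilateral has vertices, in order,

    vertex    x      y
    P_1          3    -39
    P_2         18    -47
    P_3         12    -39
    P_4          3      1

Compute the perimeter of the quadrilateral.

|P_1P_2| = √((15)² + (-8)²) = √289 = 17
|P_2P_3| = √((-6)² + (8)²) = √100 = 10
|P_3P_4| = √((-9)² + (40)²) = √1681 = 41
|P_4P_1| = √((0)² + (-40)²) = √1600 = 40
Perimeter = 17 + 10 + 41 + 40 = 108.

108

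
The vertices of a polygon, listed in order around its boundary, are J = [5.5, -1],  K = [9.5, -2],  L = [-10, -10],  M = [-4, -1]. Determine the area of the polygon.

68.5

J→K: (5.5)(-2) − (9.5)(-1) = -1.5
K→L: (9.5)(-10) − (-10)(-2) = -115
L→M: (-10)(-1) − (-4)(-10) = -30
M→J: (-4)(-1) − (5.5)(-1) = 9.5
Σ = -137
Area = |Σ|/2 = 68.5.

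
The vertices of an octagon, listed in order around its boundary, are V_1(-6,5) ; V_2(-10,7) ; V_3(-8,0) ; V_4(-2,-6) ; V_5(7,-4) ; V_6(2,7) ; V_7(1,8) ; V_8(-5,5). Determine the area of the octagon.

139

Σ = (8) + (56) + (48) + (50) + (57) + (9) + (45) + (5) = 278
Area = |Σ|/2 = 139.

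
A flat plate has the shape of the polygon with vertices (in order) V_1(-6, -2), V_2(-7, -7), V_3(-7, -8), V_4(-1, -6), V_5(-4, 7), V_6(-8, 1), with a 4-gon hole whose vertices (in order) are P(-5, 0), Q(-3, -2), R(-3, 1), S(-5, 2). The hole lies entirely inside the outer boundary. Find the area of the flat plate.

51

Outer boundary:
Apply Gauss's area formula: 2A = Σ (x_i·y_{i+1} − x_{i+1}·y_i), indices taken mod 6.
Σ = (28) + (7) + (34) + (-31) + (52) + (22) = 112
Area = |Σ|/2 = 56.
Hole:
Apply the surveyor's formula: 2A = Σ (x_i·y_{i+1} − x_{i+1}·y_i), indices taken mod 4.
Σ = (10) + (-9) + (-1) + (10) = 10
Area = |Σ|/2 = 5.
Net area = 56 − 5 = 51.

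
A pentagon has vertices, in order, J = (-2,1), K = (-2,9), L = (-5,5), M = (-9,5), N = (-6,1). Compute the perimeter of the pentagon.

26

|JK| = √((0)² + (8)²) = √64 = 8
|KL| = √((-3)² + (-4)²) = √25 = 5
|LM| = √((-4)² + (0)²) = √16 = 4
|MN| = √((3)² + (-4)²) = √25 = 5
|NJ| = √((4)² + (0)²) = √16 = 4
Perimeter = 8 + 5 + 4 + 5 + 4 = 26.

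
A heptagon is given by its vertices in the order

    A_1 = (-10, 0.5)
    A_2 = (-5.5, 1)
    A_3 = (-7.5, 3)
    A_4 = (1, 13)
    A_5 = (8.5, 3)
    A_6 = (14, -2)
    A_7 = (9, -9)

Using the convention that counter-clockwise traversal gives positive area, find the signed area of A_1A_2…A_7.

Apply the shoelace formula: 2A = Σ (x_i·y_{i+1} − x_{i+1}·y_i), indices taken mod 7.
Cross-terms: -7.25, -9, -100.5, -107.5, -59, -108, -85.5  ⇒  Σ = -476.75
Signed area = Σ/2 = -238.375 (negative ⇒ clockwise traversal).

-238.375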